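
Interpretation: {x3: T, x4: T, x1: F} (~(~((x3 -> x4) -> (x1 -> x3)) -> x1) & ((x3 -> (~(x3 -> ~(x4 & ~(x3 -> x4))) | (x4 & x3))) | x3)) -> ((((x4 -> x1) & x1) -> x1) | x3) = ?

x3 -> x4 = T -> T = T
x1 -> x3 = F -> T = T
(x3 -> x4) -> (x1 -> x3) = T -> T = T
~((x3 -> x4) -> (x1 -> x3)) = ~T = F
~((x3 -> x4) -> (x1 -> x3)) -> x1 = F -> F = T
~(~((x3 -> x4) -> (x1 -> x3)) -> x1) = ~T = F
x3 -> x4 = T -> T = T
~(x3 -> x4) = ~T = F
x4 & ~(x3 -> x4) = T & F = F
~(x4 & ~(x3 -> x4)) = ~F = T
x3 -> ~(x4 & ~(x3 -> x4)) = T -> T = T
~(x3 -> ~(x4 & ~(x3 -> x4))) = ~T = F
x4 & x3 = T & T = T
~(x3 -> ~(x4 & ~(x3 -> x4))) | (x4 & x3) = F | T = T
x3 -> (~(x3 -> ~(x4 & ~(x3 -> x4))) | (x4 & x3)) = T -> T = T
(x3 -> (~(x3 -> ~(x4 & ~(x3 -> x4))) | (x4 & x3))) | x3 = T | T = T
~(~((x3 -> x4) -> (x1 -> x3)) -> x1) & ((x3 -> (~(x3 -> ~(x4 & ~(x3 -> x4))) | (x4 & x3))) | x3) = F & T = F
x4 -> x1 = T -> F = F
(x4 -> x1) & x1 = F & F = F
((x4 -> x1) & x1) -> x1 = F -> F = T
(((x4 -> x1) & x1) -> x1) | x3 = T | T = T
(~(~((x3 -> x4) -> (x1 -> x3)) -> x1) & ((x3 -> (~(x3 -> ~(x4 & ~(x3 -> x4))) | (x4 & x3))) | x3)) -> ((((x4 -> x1) & x1) -> x1) | x3) = F -> T = T

T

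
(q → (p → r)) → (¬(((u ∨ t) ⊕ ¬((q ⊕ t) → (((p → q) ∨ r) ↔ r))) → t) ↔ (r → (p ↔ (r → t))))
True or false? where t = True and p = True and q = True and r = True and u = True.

False

p → r = True → True = True
q → (p → r) = True → True = True
u ∨ t = True ∨ True = True
q ⊕ t = True ⊕ True = False
p → q = True → True = True
(p → q) ∨ r = True ∨ True = True
((p → q) ∨ r) ↔ r = True ↔ True = True
(q ⊕ t) → (((p → q) ∨ r) ↔ r) = False → True = True
¬((q ⊕ t) → (((p → q) ∨ r) ↔ r)) = ¬True = False
(u ∨ t) ⊕ ¬((q ⊕ t) → (((p → q) ∨ r) ↔ r)) = True ⊕ False = True
((u ∨ t) ⊕ ¬((q ⊕ t) → (((p → q) ∨ r) ↔ r))) → t = True → True = True
¬(((u ∨ t) ⊕ ¬((q ⊕ t) → (((p → q) ∨ r) ↔ r))) → t) = ¬True = False
r → t = True → True = True
p ↔ (r → t) = True ↔ True = True
r → (p ↔ (r → t)) = True → True = True
¬(((u ∨ t) ⊕ ¬((q ⊕ t) → (((p → q) ∨ r) ↔ r))) → t) ↔ (r → (p ↔ (r → t))) = False ↔ True = False
(q → (p → r)) → (¬(((u ∨ t) ⊕ ¬((q ⊕ t) → (((p → q) ∨ r) ↔ r))) → t) ↔ (r → (p ↔ (r → t)))) = True → False = False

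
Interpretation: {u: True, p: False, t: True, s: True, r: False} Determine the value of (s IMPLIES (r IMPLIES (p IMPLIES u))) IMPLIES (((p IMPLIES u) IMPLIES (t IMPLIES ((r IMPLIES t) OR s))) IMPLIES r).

p IMPLIES u = False IMPLIES True = True
r IMPLIES (p IMPLIES u) = False IMPLIES True = True
s IMPLIES (r IMPLIES (p IMPLIES u)) = True IMPLIES True = True
p IMPLIES u = False IMPLIES True = True
r IMPLIES t = False IMPLIES True = True
(r IMPLIES t) OR s = True OR True = True
t IMPLIES ((r IMPLIES t) OR s) = True IMPLIES True = True
(p IMPLIES u) IMPLIES (t IMPLIES ((r IMPLIES t) OR s)) = True IMPLIES True = True
((p IMPLIES u) IMPLIES (t IMPLIES ((r IMPLIES t) OR s))) IMPLIES r = True IMPLIES False = False
(s IMPLIES (r IMPLIES (p IMPLIES u))) IMPLIES (((p IMPLIES u) IMPLIES (t IMPLIES ((r IMPLIES t) OR s))) IMPLIES r) = True IMPLIES False = False

False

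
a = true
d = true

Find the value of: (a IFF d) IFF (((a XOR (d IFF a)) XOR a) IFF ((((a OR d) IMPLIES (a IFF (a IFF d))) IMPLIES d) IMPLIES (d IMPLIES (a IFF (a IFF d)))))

Substituting a=true, d=true:
a IFF d = true IFF true = true
d IFF a = true IFF true = true
a XOR (d IFF a) = true XOR true = false
(a XOR (d IFF a)) XOR a = false XOR true = true
a OR d = true OR true = true
a IFF d = true IFF true = true
a IFF (a IFF d) = true IFF true = true
(a OR d) IMPLIES (a IFF (a IFF d)) = true IMPLIES true = true
((a OR d) IMPLIES (a IFF (a IFF d))) IMPLIES d = true IMPLIES true = true
a IFF d = true IFF true = true
a IFF (a IFF d) = true IFF true = true
d IMPLIES (a IFF (a IFF d)) = true IMPLIES true = true
(((a OR d) IMPLIES (a IFF (a IFF d))) IMPLIES d) IMPLIES (d IMPLIES (a IFF (a IFF d))) = true IMPLIES true = true
((a XOR (d IFF a)) XOR a) IFF ((((a OR d) IMPLIES (a IFF (a IFF d))) IMPLIES d) IMPLIES (d IMPLIES (a IFF (a IFF d)))) = true IFF true = true
(a IFF d) IFF (((a XOR (d IFF a)) XOR a) IFF ((((a OR d) IMPLIES (a IFF (a IFF d))) IMPLIES d) IMPLIES (d IMPLIES (a IFF (a IFF d))))) = true IFF true = true

true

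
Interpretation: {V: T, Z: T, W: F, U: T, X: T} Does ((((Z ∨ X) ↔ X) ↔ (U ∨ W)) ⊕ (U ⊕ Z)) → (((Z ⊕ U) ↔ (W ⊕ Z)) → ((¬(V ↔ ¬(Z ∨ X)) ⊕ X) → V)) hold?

Z ∨ X = T ∨ T = T
(Z ∨ X) ↔ X = T ↔ T = T
U ∨ W = T ∨ F = T
((Z ∨ X) ↔ X) ↔ (U ∨ W) = T ↔ T = T
U ⊕ Z = T ⊕ T = F
(((Z ∨ X) ↔ X) ↔ (U ∨ W)) ⊕ (U ⊕ Z) = T ⊕ F = T
Z ⊕ U = T ⊕ T = F
W ⊕ Z = F ⊕ T = T
(Z ⊕ U) ↔ (W ⊕ Z) = F ↔ T = F
Z ∨ X = T ∨ T = T
¬(Z ∨ X) = ¬T = F
V ↔ ¬(Z ∨ X) = T ↔ F = F
¬(V ↔ ¬(Z ∨ X)) = ¬F = T
¬(V ↔ ¬(Z ∨ X)) ⊕ X = T ⊕ T = F
(¬(V ↔ ¬(Z ∨ X)) ⊕ X) → V = F → T = T
((Z ⊕ U) ↔ (W ⊕ Z)) → ((¬(V ↔ ¬(Z ∨ X)) ⊕ X) → V) = F → T = T
((((Z ∨ X) ↔ X) ↔ (U ∨ W)) ⊕ (U ⊕ Z)) → (((Z ⊕ U) ↔ (W ⊕ Z)) → ((¬(V ↔ ¬(Z ∨ X)) ⊕ X) → V)) = T → T = T

T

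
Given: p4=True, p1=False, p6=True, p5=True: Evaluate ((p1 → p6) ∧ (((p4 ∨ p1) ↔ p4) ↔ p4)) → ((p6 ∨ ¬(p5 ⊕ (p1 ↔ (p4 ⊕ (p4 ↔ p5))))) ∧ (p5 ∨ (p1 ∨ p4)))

Substituting p4=True, p1=False, p6=True, p5=True:
p1 → p6 = False → True = True
p4 ∨ p1 = True ∨ False = True
(p4 ∨ p1) ↔ p4 = True ↔ True = True
((p4 ∨ p1) ↔ p4) ↔ p4 = True ↔ True = True
(p1 → p6) ∧ (((p4 ∨ p1) ↔ p4) ↔ p4) = True ∧ True = True
p4 ↔ p5 = True ↔ True = True
p4 ⊕ (p4 ↔ p5) = True ⊕ True = False
p1 ↔ (p4 ⊕ (p4 ↔ p5)) = False ↔ False = True
p5 ⊕ (p1 ↔ (p4 ⊕ (p4 ↔ p5))) = True ⊕ True = False
¬(p5 ⊕ (p1 ↔ (p4 ⊕ (p4 ↔ p5)))) = ¬False = True
p6 ∨ ¬(p5 ⊕ (p1 ↔ (p4 ⊕ (p4 ↔ p5)))) = True ∨ True = True
p1 ∨ p4 = False ∨ True = True
p5 ∨ (p1 ∨ p4) = True ∨ True = True
(p6 ∨ ¬(p5 ⊕ (p1 ↔ (p4 ⊕ (p4 ↔ p5))))) ∧ (p5 ∨ (p1 ∨ p4)) = True ∧ True = True
((p1 → p6) ∧ (((p4 ∨ p1) ↔ p4) ↔ p4)) → ((p6 ∨ ¬(p5 ⊕ (p1 ↔ (p4 ⊕ (p4 ↔ p5))))) ∧ (p5 ∨ (p1 ∨ p4))) = True → True = True

True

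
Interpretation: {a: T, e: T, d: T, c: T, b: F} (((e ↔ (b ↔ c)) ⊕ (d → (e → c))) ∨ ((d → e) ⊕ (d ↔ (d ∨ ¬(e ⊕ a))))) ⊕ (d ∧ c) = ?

F

Substituting a=T, e=T, d=T, c=T, b=F:
b ↔ c = F ↔ T = F
e ↔ (b ↔ c) = T ↔ F = F
e → c = T → T = T
d → (e → c) = T → T = T
(e ↔ (b ↔ c)) ⊕ (d → (e → c)) = F ⊕ T = T
d → e = T → T = T
e ⊕ a = T ⊕ T = F
¬(e ⊕ a) = ¬F = T
d ∨ ¬(e ⊕ a) = T ∨ T = T
d ↔ (d ∨ ¬(e ⊕ a)) = T ↔ T = T
(d → e) ⊕ (d ↔ (d ∨ ¬(e ⊕ a))) = T ⊕ T = F
((e ↔ (b ↔ c)) ⊕ (d → (e → c))) ∨ ((d → e) ⊕ (d ↔ (d ∨ ¬(e ⊕ a)))) = T ∨ F = T
d ∧ c = T ∧ T = T
(((e ↔ (b ↔ c)) ⊕ (d → (e → c))) ∨ ((d → e) ⊕ (d ↔ (d ∨ ¬(e ⊕ a))))) ⊕ (d ∧ c) = T ⊕ T = F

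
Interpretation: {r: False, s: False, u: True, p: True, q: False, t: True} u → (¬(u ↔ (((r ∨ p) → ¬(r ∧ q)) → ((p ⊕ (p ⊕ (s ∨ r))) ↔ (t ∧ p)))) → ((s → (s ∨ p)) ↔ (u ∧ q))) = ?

False

Substituting r=False, s=False, u=True, p=True, q=False, t=True:
r ∨ p = False ∨ True = True
r ∧ q = False ∧ False = False
¬(r ∧ q) = ¬False = True
(r ∨ p) → ¬(r ∧ q) = True → True = True
s ∨ r = False ∨ False = False
p ⊕ (s ∨ r) = True ⊕ False = True
p ⊕ (p ⊕ (s ∨ r)) = True ⊕ True = False
t ∧ p = True ∧ True = True
(p ⊕ (p ⊕ (s ∨ r))) ↔ (t ∧ p) = False ↔ True = False
((r ∨ p) → ¬(r ∧ q)) → ((p ⊕ (p ⊕ (s ∨ r))) ↔ (t ∧ p)) = True → False = False
u ↔ (((r ∨ p) → ¬(r ∧ q)) → ((p ⊕ (p ⊕ (s ∨ r))) ↔ (t ∧ p))) = True ↔ False = False
¬(u ↔ (((r ∨ p) → ¬(r ∧ q)) → ((p ⊕ (p ⊕ (s ∨ r))) ↔ (t ∧ p)))) = ¬False = True
s ∨ p = False ∨ True = True
s → (s ∨ p) = False → True = True
u ∧ q = True ∧ False = False
(s → (s ∨ p)) ↔ (u ∧ q) = True ↔ False = False
¬(u ↔ (((r ∨ p) → ¬(r ∧ q)) → ((p ⊕ (p ⊕ (s ∨ r))) ↔ (t ∧ p)))) → ((s → (s ∨ p)) ↔ (u ∧ q)) = True → False = False
u → (¬(u ↔ (((r ∨ p) → ¬(r ∧ q)) → ((p ⊕ (p ⊕ (s ∨ r))) ↔ (t ∧ p)))) → ((s → (s ∨ p)) ↔ (u ∧ q))) = True → False = False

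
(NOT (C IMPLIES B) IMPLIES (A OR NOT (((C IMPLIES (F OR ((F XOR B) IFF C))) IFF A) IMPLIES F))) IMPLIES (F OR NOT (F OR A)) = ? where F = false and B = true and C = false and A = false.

true

C IMPLIES B = false IMPLIES true = true
NOT (C IMPLIES B) = NOT true = false
F XOR B = false XOR true = true
(F XOR B) IFF C = true IFF false = false
F OR ((F XOR B) IFF C) = false OR false = false
C IMPLIES (F OR ((F XOR B) IFF C)) = false IMPLIES false = true
(C IMPLIES (F OR ((F XOR B) IFF C))) IFF A = true IFF false = false
((C IMPLIES (F OR ((F XOR B) IFF C))) IFF A) IMPLIES F = false IMPLIES false = true
NOT (((C IMPLIES (F OR ((F XOR B) IFF C))) IFF A) IMPLIES F) = NOT true = false
A OR NOT (((C IMPLIES (F OR ((F XOR B) IFF C))) IFF A) IMPLIES F) = false OR false = false
NOT (C IMPLIES B) IMPLIES (A OR NOT (((C IMPLIES (F OR ((F XOR B) IFF C))) IFF A) IMPLIES F)) = false IMPLIES false = true
F OR A = false OR false = false
NOT (F OR A) = NOT false = true
F OR NOT (F OR A) = false OR true = true
(NOT (C IMPLIES B) IMPLIES (A OR NOT (((C IMPLIES (F OR ((F XOR B) IFF C))) IFF A) IMPLIES F))) IMPLIES (F OR NOT (F OR A)) = true IMPLIES true = true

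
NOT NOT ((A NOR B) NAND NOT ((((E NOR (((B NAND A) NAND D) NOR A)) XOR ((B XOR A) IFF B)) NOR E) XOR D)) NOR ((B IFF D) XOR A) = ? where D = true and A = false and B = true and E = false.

false

A NOR B = false NOR true = false
B NAND A = true NAND false = true
(B NAND A) NAND D = true NAND true = false
((B NAND A) NAND D) NOR A = false NOR false = true
E NOR (((B NAND A) NAND D) NOR A) = false NOR true = false
B XOR A = true XOR false = true
(B XOR A) IFF B = true IFF true = true
(E NOR (((B NAND A) NAND D) NOR A)) XOR ((B XOR A) IFF B) = false XOR true = true
((E NOR (((B NAND A) NAND D) NOR A)) XOR ((B XOR A) IFF B)) NOR E = true NOR false = false
(((E NOR (((B NAND A) NAND D) NOR A)) XOR ((B XOR A) IFF B)) NOR E) XOR D = false XOR true = true
NOT ((((E NOR (((B NAND A) NAND D) NOR A)) XOR ((B XOR A) IFF B)) NOR E) XOR D) = NOT true = false
(A NOR B) NAND NOT ((((E NOR (((B NAND A) NAND D) NOR A)) XOR ((B XOR A) IFF B)) NOR E) XOR D) = false NAND false = true
NOT ((A NOR B) NAND NOT ((((E NOR (((B NAND A) NAND D) NOR A)) XOR ((B XOR A) IFF B)) NOR E) XOR D)) = NOT true = false
NOT NOT ((A NOR B) NAND NOT ((((E NOR (((B NAND A) NAND D) NOR A)) XOR ((B XOR A) IFF B)) NOR E) XOR D)) = NOT false = true
B IFF D = true IFF true = true
(B IFF D) XOR A = true XOR false = true
NOT NOT ((A NOR B) NAND NOT ((((E NOR (((B NAND A) NAND D) NOR A)) XOR ((B XOR A) IFF B)) NOR E) XOR D)) NOR ((B IFF D) XOR A) = true NOR true = false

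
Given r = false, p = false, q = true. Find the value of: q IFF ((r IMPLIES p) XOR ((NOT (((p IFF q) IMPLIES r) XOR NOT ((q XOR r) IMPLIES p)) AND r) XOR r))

true

r IMPLIES p = false IMPLIES false = true
p IFF q = false IFF true = false
(p IFF q) IMPLIES r = false IMPLIES false = true
q XOR r = true XOR false = true
(q XOR r) IMPLIES p = true IMPLIES false = false
NOT ((q XOR r) IMPLIES p) = NOT false = true
((p IFF q) IMPLIES r) XOR NOT ((q XOR r) IMPLIES p) = true XOR true = false
NOT (((p IFF q) IMPLIES r) XOR NOT ((q XOR r) IMPLIES p)) = NOT false = true
NOT (((p IFF q) IMPLIES r) XOR NOT ((q XOR r) IMPLIES p)) AND r = true AND false = false
(NOT (((p IFF q) IMPLIES r) XOR NOT ((q XOR r) IMPLIES p)) AND r) XOR r = false XOR false = false
(r IMPLIES p) XOR ((NOT (((p IFF q) IMPLIES r) XOR NOT ((q XOR r) IMPLIES p)) AND r) XOR r) = true XOR false = true
q IFF ((r IMPLIES p) XOR ((NOT (((p IFF q) IMPLIES r) XOR NOT ((q XOR r) IMPLIES p)) AND r) XOR r)) = true IFF true = true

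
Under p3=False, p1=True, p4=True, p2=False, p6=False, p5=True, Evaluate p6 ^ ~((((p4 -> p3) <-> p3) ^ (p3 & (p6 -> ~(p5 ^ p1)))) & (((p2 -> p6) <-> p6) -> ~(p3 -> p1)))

False

p4 -> p3 = True -> False = False
(p4 -> p3) <-> p3 = False <-> False = True
p5 ^ p1 = True ^ True = False
~(p5 ^ p1) = ~False = True
p6 -> ~(p5 ^ p1) = False -> True = True
p3 & (p6 -> ~(p5 ^ p1)) = False & True = False
((p4 -> p3) <-> p3) ^ (p3 & (p6 -> ~(p5 ^ p1))) = True ^ False = True
p2 -> p6 = False -> False = True
(p2 -> p6) <-> p6 = True <-> False = False
p3 -> p1 = False -> True = True
~(p3 -> p1) = ~True = False
((p2 -> p6) <-> p6) -> ~(p3 -> p1) = False -> False = True
(((p4 -> p3) <-> p3) ^ (p3 & (p6 -> ~(p5 ^ p1)))) & (((p2 -> p6) <-> p6) -> ~(p3 -> p1)) = True & True = True
~((((p4 -> p3) <-> p3) ^ (p3 & (p6 -> ~(p5 ^ p1)))) & (((p2 -> p6) <-> p6) -> ~(p3 -> p1))) = ~True = False
p6 ^ ~((((p4 -> p3) <-> p3) ^ (p3 & (p6 -> ~(p5 ^ p1)))) & (((p2 -> p6) <-> p6) -> ~(p3 -> p1))) = False ^ False = False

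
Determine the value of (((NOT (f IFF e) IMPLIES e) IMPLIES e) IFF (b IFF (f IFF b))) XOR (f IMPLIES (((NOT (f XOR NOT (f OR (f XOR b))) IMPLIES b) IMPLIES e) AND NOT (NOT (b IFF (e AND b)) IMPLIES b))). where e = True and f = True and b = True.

f IFF e = True IFF True = True
NOT (f IFF e) = NOT True = False
NOT (f IFF e) IMPLIES e = False IMPLIES True = True
(NOT (f IFF e) IMPLIES e) IMPLIES e = True IMPLIES True = True
f IFF b = True IFF True = True
b IFF (f IFF b) = True IFF True = True
((NOT (f IFF e) IMPLIES e) IMPLIES e) IFF (b IFF (f IFF b)) = True IFF True = True
f XOR b = True XOR True = False
f OR (f XOR b) = True OR False = True
NOT (f OR (f XOR b)) = NOT True = False
f XOR NOT (f OR (f XOR b)) = True XOR False = True
NOT (f XOR NOT (f OR (f XOR b))) = NOT True = False
NOT (f XOR NOT (f OR (f XOR b))) IMPLIES b = False IMPLIES True = True
(NOT (f XOR NOT (f OR (f XOR b))) IMPLIES b) IMPLIES e = True IMPLIES True = True
e AND b = True AND True = True
b IFF (e AND b) = True IFF True = True
NOT (b IFF (e AND b)) = NOT True = False
NOT (b IFF (e AND b)) IMPLIES b = False IMPLIES True = True
NOT (NOT (b IFF (e AND b)) IMPLIES b) = NOT True = False
((NOT (f XOR NOT (f OR (f XOR b))) IMPLIES b) IMPLIES e) AND NOT (NOT (b IFF (e AND b)) IMPLIES b) = True AND False = False
f IMPLIES (((NOT (f XOR NOT (f OR (f XOR b))) IMPLIES b) IMPLIES e) AND NOT (NOT (b IFF (e AND b)) IMPLIES b)) = True IMPLIES False = False
(((NOT (f IFF e) IMPLIES e) IMPLIES e) IFF (b IFF (f IFF b))) XOR (f IMPLIES (((NOT (f XOR NOT (f OR (f XOR b))) IMPLIES b) IMPLIES e) AND NOT (NOT (b IFF (e AND b)) IMPLIES b))) = True XOR False = True

True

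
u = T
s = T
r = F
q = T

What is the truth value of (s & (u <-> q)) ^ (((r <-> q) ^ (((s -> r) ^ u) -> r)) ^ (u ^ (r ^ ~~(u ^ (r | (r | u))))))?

F

u <-> q = T <-> T = T
s & (u <-> q) = T & T = T
r <-> q = F <-> T = F
s -> r = T -> F = F
(s -> r) ^ u = F ^ T = T
((s -> r) ^ u) -> r = T -> F = F
(r <-> q) ^ (((s -> r) ^ u) -> r) = F ^ F = F
r | u = F | T = T
r | (r | u) = F | T = T
u ^ (r | (r | u)) = T ^ T = F
~(u ^ (r | (r | u))) = ~F = T
~~(u ^ (r | (r | u))) = ~T = F
r ^ ~~(u ^ (r | (r | u))) = F ^ F = F
u ^ (r ^ ~~(u ^ (r | (r | u)))) = T ^ F = T
((r <-> q) ^ (((s -> r) ^ u) -> r)) ^ (u ^ (r ^ ~~(u ^ (r | (r | u))))) = F ^ T = T
(s & (u <-> q)) ^ (((r <-> q) ^ (((s -> r) ^ u) -> r)) ^ (u ^ (r ^ ~~(u ^ (r | (r | u)))))) = T ^ T = F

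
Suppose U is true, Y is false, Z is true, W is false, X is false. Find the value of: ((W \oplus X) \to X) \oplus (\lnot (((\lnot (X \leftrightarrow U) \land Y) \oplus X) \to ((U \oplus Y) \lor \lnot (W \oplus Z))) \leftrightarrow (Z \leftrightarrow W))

F

W \oplus X = F \oplus F = F
(W \oplus X) \to X = F \to F = T
X \leftrightarrow U = F \leftrightarrow T = F
\lnot (X \leftrightarrow U) = \lnot F = T
\lnot (X \leftrightarrow U) \land Y = T \land F = F
(\lnot (X \leftrightarrow U) \land Y) \oplus X = F \oplus F = F
U \oplus Y = T \oplus F = T
W \oplus Z = F \oplus T = T
\lnot (W \oplus Z) = \lnot T = F
(U \oplus Y) \lor \lnot (W \oplus Z) = T \lor F = T
((\lnot (X \leftrightarrow U) \land Y) \oplus X) \to ((U \oplus Y) \lor \lnot (W \oplus Z)) = F \to T = T
\lnot (((\lnot (X \leftrightarrow U) \land Y) \oplus X) \to ((U \oplus Y) \lor \lnot (W \oplus Z))) = \lnot T = F
Z \leftrightarrow W = T \leftrightarrow F = F
\lnot (((\lnot (X \leftrightarrow U) \land Y) \oplus X) \to ((U \oplus Y) \lor \lnot (W \oplus Z))) \leftrightarrow (Z \leftrightarrow W) = F \leftrightarrow F = T
((W \oplus X) \to X) \oplus (\lnot (((\lnot (X \leftrightarrow U) \land Y) \oplus X) \to ((U \oplus Y) \lor \lnot (W \oplus Z))) \leftrightarrow (Z \leftrightarrow W)) = T \oplus T = F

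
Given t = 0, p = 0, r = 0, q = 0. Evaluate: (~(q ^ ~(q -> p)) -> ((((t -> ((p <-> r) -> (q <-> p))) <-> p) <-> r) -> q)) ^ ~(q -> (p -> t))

0

Substituting t=0, p=0, r=0, q=0:
q -> p = 0 -> 0 = 1
~(q -> p) = ~1 = 0
q ^ ~(q -> p) = 0 ^ 0 = 0
~(q ^ ~(q -> p)) = ~0 = 1
p <-> r = 0 <-> 0 = 1
q <-> p = 0 <-> 0 = 1
(p <-> r) -> (q <-> p) = 1 -> 1 = 1
t -> ((p <-> r) -> (q <-> p)) = 0 -> 1 = 1
(t -> ((p <-> r) -> (q <-> p))) <-> p = 1 <-> 0 = 0
((t -> ((p <-> r) -> (q <-> p))) <-> p) <-> r = 0 <-> 0 = 1
(((t -> ((p <-> r) -> (q <-> p))) <-> p) <-> r) -> q = 1 -> 0 = 0
~(q ^ ~(q -> p)) -> ((((t -> ((p <-> r) -> (q <-> p))) <-> p) <-> r) -> q) = 1 -> 0 = 0
p -> t = 0 -> 0 = 1
q -> (p -> t) = 0 -> 1 = 1
~(q -> (p -> t)) = ~1 = 0
(~(q ^ ~(q -> p)) -> ((((t -> ((p <-> r) -> (q <-> p))) <-> p) <-> r) -> q)) ^ ~(q -> (p -> t)) = 0 ^ 0 = 0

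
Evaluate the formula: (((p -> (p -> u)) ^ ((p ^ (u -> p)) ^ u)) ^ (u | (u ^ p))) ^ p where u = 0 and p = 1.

p -> u = 1 -> 0 = 0
p -> (p -> u) = 1 -> 0 = 0
u -> p = 0 -> 1 = 1
p ^ (u -> p) = 1 ^ 1 = 0
(p ^ (u -> p)) ^ u = 0 ^ 0 = 0
(p -> (p -> u)) ^ ((p ^ (u -> p)) ^ u) = 0 ^ 0 = 0
u ^ p = 0 ^ 1 = 1
u | (u ^ p) = 0 | 1 = 1
((p -> (p -> u)) ^ ((p ^ (u -> p)) ^ u)) ^ (u | (u ^ p)) = 0 ^ 1 = 1
(((p -> (p -> u)) ^ ((p ^ (u -> p)) ^ u)) ^ (u | (u ^ p))) ^ p = 1 ^ 1 = 0

0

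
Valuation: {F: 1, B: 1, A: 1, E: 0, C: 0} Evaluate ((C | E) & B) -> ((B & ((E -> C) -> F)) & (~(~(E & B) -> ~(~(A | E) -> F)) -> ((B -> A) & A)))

1

Substituting F=1, B=1, A=1, E=0, C=0:
C | E = 0 | 0 = 0
(C | E) & B = 0 & 1 = 0
E -> C = 0 -> 0 = 1
(E -> C) -> F = 1 -> 1 = 1
B & ((E -> C) -> F) = 1 & 1 = 1
E & B = 0 & 1 = 0
~(E & B) = ~0 = 1
A | E = 1 | 0 = 1
~(A | E) = ~1 = 0
~(A | E) -> F = 0 -> 1 = 1
~(~(A | E) -> F) = ~1 = 0
~(E & B) -> ~(~(A | E) -> F) = 1 -> 0 = 0
~(~(E & B) -> ~(~(A | E) -> F)) = ~0 = 1
B -> A = 1 -> 1 = 1
(B -> A) & A = 1 & 1 = 1
~(~(E & B) -> ~(~(A | E) -> F)) -> ((B -> A) & A) = 1 -> 1 = 1
(B & ((E -> C) -> F)) & (~(~(E & B) -> ~(~(A | E) -> F)) -> ((B -> A) & A)) = 1 & 1 = 1
((C | E) & B) -> ((B & ((E -> C) -> F)) & (~(~(E & B) -> ~(~(A | E) -> F)) -> ((B -> A) & A))) = 0 -> 1 = 1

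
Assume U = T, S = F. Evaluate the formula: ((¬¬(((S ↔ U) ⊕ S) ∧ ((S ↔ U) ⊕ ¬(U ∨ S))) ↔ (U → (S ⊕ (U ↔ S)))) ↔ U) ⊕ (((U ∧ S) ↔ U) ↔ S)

F

S ↔ U = F ↔ T = F
(S ↔ U) ⊕ S = F ⊕ F = F
S ↔ U = F ↔ T = F
U ∨ S = T ∨ F = T
¬(U ∨ S) = ¬T = F
(S ↔ U) ⊕ ¬(U ∨ S) = F ⊕ F = F
((S ↔ U) ⊕ S) ∧ ((S ↔ U) ⊕ ¬(U ∨ S)) = F ∧ F = F
¬(((S ↔ U) ⊕ S) ∧ ((S ↔ U) ⊕ ¬(U ∨ S))) = ¬F = T
¬¬(((S ↔ U) ⊕ S) ∧ ((S ↔ U) ⊕ ¬(U ∨ S))) = ¬T = F
U ↔ S = T ↔ F = F
S ⊕ (U ↔ S) = F ⊕ F = F
U → (S ⊕ (U ↔ S)) = T → F = F
¬¬(((S ↔ U) ⊕ S) ∧ ((S ↔ U) ⊕ ¬(U ∨ S))) ↔ (U → (S ⊕ (U ↔ S))) = F ↔ F = T
(¬¬(((S ↔ U) ⊕ S) ∧ ((S ↔ U) ⊕ ¬(U ∨ S))) ↔ (U → (S ⊕ (U ↔ S)))) ↔ U = T ↔ T = T
U ∧ S = T ∧ F = F
(U ∧ S) ↔ U = F ↔ T = F
((U ∧ S) ↔ U) ↔ S = F ↔ F = T
((¬¬(((S ↔ U) ⊕ S) ∧ ((S ↔ U) ⊕ ¬(U ∨ S))) ↔ (U → (S ⊕ (U ↔ S)))) ↔ U) ⊕ (((U ∧ S) ↔ U) ↔ S) = T ⊕ T = F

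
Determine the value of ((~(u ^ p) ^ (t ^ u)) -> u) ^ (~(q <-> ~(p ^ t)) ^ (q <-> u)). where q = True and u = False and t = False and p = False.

False

u ^ p = False ^ False = False
~(u ^ p) = ~False = True
t ^ u = False ^ False = False
~(u ^ p) ^ (t ^ u) = True ^ False = True
(~(u ^ p) ^ (t ^ u)) -> u = True -> False = False
p ^ t = False ^ False = False
~(p ^ t) = ~False = True
q <-> ~(p ^ t) = True <-> True = True
~(q <-> ~(p ^ t)) = ~True = False
q <-> u = True <-> False = False
~(q <-> ~(p ^ t)) ^ (q <-> u) = False ^ False = False
((~(u ^ p) ^ (t ^ u)) -> u) ^ (~(q <-> ~(p ^ t)) ^ (q <-> u)) = False ^ False = False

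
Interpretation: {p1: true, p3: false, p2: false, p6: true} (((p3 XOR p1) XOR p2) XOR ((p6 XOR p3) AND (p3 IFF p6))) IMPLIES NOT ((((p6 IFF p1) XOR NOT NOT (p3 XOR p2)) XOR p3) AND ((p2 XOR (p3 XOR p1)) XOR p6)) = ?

true

Substituting p1=true, p3=false, p2=false, p6=true:
p3 XOR p1 = false XOR true = true
(p3 XOR p1) XOR p2 = true XOR false = true
p6 XOR p3 = true XOR false = true
p3 IFF p6 = false IFF true = false
(p6 XOR p3) AND (p3 IFF p6) = true AND false = false
((p3 XOR p1) XOR p2) XOR ((p6 XOR p3) AND (p3 IFF p6)) = true XOR false = true
p6 IFF p1 = true IFF true = true
p3 XOR p2 = false XOR false = false
NOT (p3 XOR p2) = NOT false = true
NOT NOT (p3 XOR p2) = NOT true = false
(p6 IFF p1) XOR NOT NOT (p3 XOR p2) = true XOR false = true
((p6 IFF p1) XOR NOT NOT (p3 XOR p2)) XOR p3 = true XOR false = true
p3 XOR p1 = false XOR true = true
p2 XOR (p3 XOR p1) = false XOR true = true
(p2 XOR (p3 XOR p1)) XOR p6 = true XOR true = false
(((p6 IFF p1) XOR NOT NOT (p3 XOR p2)) XOR p3) AND ((p2 XOR (p3 XOR p1)) XOR p6) = true AND false = false
NOT ((((p6 IFF p1) XOR NOT NOT (p3 XOR p2)) XOR p3) AND ((p2 XOR (p3 XOR p1)) XOR p6)) = NOT false = true
(((p3 XOR p1) XOR p2) XOR ((p6 XOR p3) AND (p3 IFF p6))) IMPLIES NOT ((((p6 IFF p1) XOR NOT NOT (p3 XOR p2)) XOR p3) AND ((p2 XOR (p3 XOR p1)) XOR p6)) = true IMPLIES true = true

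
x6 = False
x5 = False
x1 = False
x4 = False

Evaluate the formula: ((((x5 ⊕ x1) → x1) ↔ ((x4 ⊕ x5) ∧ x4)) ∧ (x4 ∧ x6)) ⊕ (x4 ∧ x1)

False

Substituting x6=False, x5=False, x1=False, x4=False:
x5 ⊕ x1 = False ⊕ False = False
(x5 ⊕ x1) → x1 = False → False = True
x4 ⊕ x5 = False ⊕ False = False
(x4 ⊕ x5) ∧ x4 = False ∧ False = False
((x5 ⊕ x1) → x1) ↔ ((x4 ⊕ x5) ∧ x4) = True ↔ False = False
x4 ∧ x6 = False ∧ False = False
(((x5 ⊕ x1) → x1) ↔ ((x4 ⊕ x5) ∧ x4)) ∧ (x4 ∧ x6) = False ∧ False = False
x4 ∧ x1 = False ∧ False = False
((((x5 ⊕ x1) → x1) ↔ ((x4 ⊕ x5) ∧ x4)) ∧ (x4 ∧ x6)) ⊕ (x4 ∧ x1) = False ⊕ False = False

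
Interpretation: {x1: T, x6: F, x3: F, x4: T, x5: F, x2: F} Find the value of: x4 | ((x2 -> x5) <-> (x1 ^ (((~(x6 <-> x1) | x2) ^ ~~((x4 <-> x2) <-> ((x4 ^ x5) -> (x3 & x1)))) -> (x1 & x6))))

T

Substituting x1=T, x6=F, x3=F, x4=T, x5=F, x2=F:
x2 -> x5 = F -> F = T
x6 <-> x1 = F <-> T = F
~(x6 <-> x1) = ~F = T
~(x6 <-> x1) | x2 = T | F = T
x4 <-> x2 = T <-> F = F
x4 ^ x5 = T ^ F = T
x3 & x1 = F & T = F
(x4 ^ x5) -> (x3 & x1) = T -> F = F
(x4 <-> x2) <-> ((x4 ^ x5) -> (x3 & x1)) = F <-> F = T
~((x4 <-> x2) <-> ((x4 ^ x5) -> (x3 & x1))) = ~T = F
~~((x4 <-> x2) <-> ((x4 ^ x5) -> (x3 & x1))) = ~F = T
(~(x6 <-> x1) | x2) ^ ~~((x4 <-> x2) <-> ((x4 ^ x5) -> (x3 & x1))) = T ^ T = F
x1 & x6 = T & F = F
((~(x6 <-> x1) | x2) ^ ~~((x4 <-> x2) <-> ((x4 ^ x5) -> (x3 & x1)))) -> (x1 & x6) = F -> F = T
x1 ^ (((~(x6 <-> x1) | x2) ^ ~~((x4 <-> x2) <-> ((x4 ^ x5) -> (x3 & x1)))) -> (x1 & x6)) = T ^ T = F
(x2 -> x5) <-> (x1 ^ (((~(x6 <-> x1) | x2) ^ ~~((x4 <-> x2) <-> ((x4 ^ x5) -> (x3 & x1)))) -> (x1 & x6))) = T <-> F = F
x4 | ((x2 -> x5) <-> (x1 ^ (((~(x6 <-> x1) | x2) ^ ~~((x4 <-> x2) <-> ((x4 ^ x5) -> (x3 & x1)))) -> (x1 & x6)))) = T | F = T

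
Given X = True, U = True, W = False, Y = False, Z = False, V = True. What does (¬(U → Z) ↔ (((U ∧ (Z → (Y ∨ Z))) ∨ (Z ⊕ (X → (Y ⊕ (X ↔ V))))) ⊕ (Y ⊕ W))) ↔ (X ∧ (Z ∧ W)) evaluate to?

Substituting X=True, U=True, W=False, Y=False, Z=False, V=True:
U → Z = True → False = False
¬(U → Z) = ¬False = True
Y ∨ Z = False ∨ False = False
Z → (Y ∨ Z) = False → False = True
U ∧ (Z → (Y ∨ Z)) = True ∧ True = True
X ↔ V = True ↔ True = True
Y ⊕ (X ↔ V) = False ⊕ True = True
X → (Y ⊕ (X ↔ V)) = True → True = True
Z ⊕ (X → (Y ⊕ (X ↔ V))) = False ⊕ True = True
(U ∧ (Z → (Y ∨ Z))) ∨ (Z ⊕ (X → (Y ⊕ (X ↔ V)))) = True ∨ True = True
Y ⊕ W = False ⊕ False = False
((U ∧ (Z → (Y ∨ Z))) ∨ (Z ⊕ (X → (Y ⊕ (X ↔ V))))) ⊕ (Y ⊕ W) = True ⊕ False = True
¬(U → Z) ↔ (((U ∧ (Z → (Y ∨ Z))) ∨ (Z ⊕ (X → (Y ⊕ (X ↔ V))))) ⊕ (Y ⊕ W)) = True ↔ True = True
Z ∧ W = False ∧ False = False
X ∧ (Z ∧ W) = True ∧ False = False
(¬(U → Z) ↔ (((U ∧ (Z → (Y ∨ Z))) ∨ (Z ⊕ (X → (Y ⊕ (X ↔ V))))) ⊕ (Y ⊕ W))) ↔ (X ∧ (Z ∧ W)) = True ↔ False = False

False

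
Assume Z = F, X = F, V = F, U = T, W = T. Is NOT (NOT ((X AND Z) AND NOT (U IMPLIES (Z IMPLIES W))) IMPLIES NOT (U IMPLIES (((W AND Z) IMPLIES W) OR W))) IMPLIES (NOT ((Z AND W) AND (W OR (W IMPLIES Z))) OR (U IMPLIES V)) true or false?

X AND Z = F AND F = F
Z IMPLIES W = F IMPLIES T = T
U IMPLIES (Z IMPLIES W) = T IMPLIES T = T
NOT (U IMPLIES (Z IMPLIES W)) = NOT T = F
(X AND Z) AND NOT (U IMPLIES (Z IMPLIES W)) = F AND F = F
NOT ((X AND Z) AND NOT (U IMPLIES (Z IMPLIES W))) = NOT F = T
W AND Z = T AND F = F
(W AND Z) IMPLIES W = F IMPLIES T = T
((W AND Z) IMPLIES W) OR W = T OR T = T
U IMPLIES (((W AND Z) IMPLIES W) OR W) = T IMPLIES T = T
NOT (U IMPLIES (((W AND Z) IMPLIES W) OR W)) = NOT T = F
NOT ((X AND Z) AND NOT (U IMPLIES (Z IMPLIES W))) IMPLIES NOT (U IMPLIES (((W AND Z) IMPLIES W) OR W)) = T IMPLIES F = F
NOT (NOT ((X AND Z) AND NOT (U IMPLIES (Z IMPLIES W))) IMPLIES NOT (U IMPLIES (((W AND Z) IMPLIES W) OR W))) = NOT F = T
Z AND W = F AND T = F
W IMPLIES Z = T IMPLIES F = F
W OR (W IMPLIES Z) = T OR F = T
(Z AND W) AND (W OR (W IMPLIES Z)) = F AND T = F
NOT ((Z AND W) AND (W OR (W IMPLIES Z))) = NOT F = T
U IMPLIES V = T IMPLIES F = F
NOT ((Z AND W) AND (W OR (W IMPLIES Z))) OR (U IMPLIES V) = T OR F = T
NOT (NOT ((X AND Z) AND NOT (U IMPLIES (Z IMPLIES W))) IMPLIES NOT (U IMPLIES (((W AND Z) IMPLIES W) OR W))) IMPLIES (NOT ((Z AND W) AND (W OR (W IMPLIES Z))) OR (U IMPLIES V)) = T IMPLIES T = T

T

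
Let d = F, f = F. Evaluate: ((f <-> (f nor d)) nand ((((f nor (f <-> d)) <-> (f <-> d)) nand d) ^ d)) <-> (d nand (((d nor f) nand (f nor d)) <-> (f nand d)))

T

Substituting d=F, f=F:
f nor d = F nor F = T
f <-> (f nor d) = F <-> T = F
f <-> d = F <-> F = T
f nor (f <-> d) = F nor T = F
f <-> d = F <-> F = T
(f nor (f <-> d)) <-> (f <-> d) = F <-> T = F
((f nor (f <-> d)) <-> (f <-> d)) nand d = F nand F = T
(((f nor (f <-> d)) <-> (f <-> d)) nand d) ^ d = T ^ F = T
(f <-> (f nor d)) nand ((((f nor (f <-> d)) <-> (f <-> d)) nand d) ^ d) = F nand T = T
d nor f = F nor F = T
f nor d = F nor F = T
(d nor f) nand (f nor d) = T nand T = F
f nand d = F nand F = T
((d nor f) nand (f nor d)) <-> (f nand d) = F <-> T = F
d nand (((d nor f) nand (f nor d)) <-> (f nand d)) = F nand F = T
((f <-> (f nor d)) nand ((((f nor (f <-> d)) <-> (f <-> d)) nand d) ^ d)) <-> (d nand (((d nor f) nand (f nor d)) <-> (f nand d))) = T <-> T = T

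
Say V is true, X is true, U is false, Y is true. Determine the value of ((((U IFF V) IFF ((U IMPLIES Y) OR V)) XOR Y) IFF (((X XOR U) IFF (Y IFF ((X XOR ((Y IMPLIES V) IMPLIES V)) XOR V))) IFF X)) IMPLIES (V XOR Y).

F

Substituting V=T, X=T, U=F, Y=T:
U IFF V = F IFF T = F
U IMPLIES Y = F IMPLIES T = T
(U IMPLIES Y) OR V = T OR T = T
(U IFF V) IFF ((U IMPLIES Y) OR V) = F IFF T = F
((U IFF V) IFF ((U IMPLIES Y) OR V)) XOR Y = F XOR T = T
X XOR U = T XOR F = T
Y IMPLIES V = T IMPLIES T = T
(Y IMPLIES V) IMPLIES V = T IMPLIES T = T
X XOR ((Y IMPLIES V) IMPLIES V) = T XOR T = F
(X XOR ((Y IMPLIES V) IMPLIES V)) XOR V = F XOR T = T
Y IFF ((X XOR ((Y IMPLIES V) IMPLIES V)) XOR V) = T IFF T = T
(X XOR U) IFF (Y IFF ((X XOR ((Y IMPLIES V) IMPLIES V)) XOR V)) = T IFF T = T
((X XOR U) IFF (Y IFF ((X XOR ((Y IMPLIES V) IMPLIES V)) XOR V))) IFF X = T IFF T = T
(((U IFF V) IFF ((U IMPLIES Y) OR V)) XOR Y) IFF (((X XOR U) IFF (Y IFF ((X XOR ((Y IMPLIES V) IMPLIES V)) XOR V))) IFF X) = T IFF T = T
V XOR Y = T XOR T = F
((((U IFF V) IFF ((U IMPLIES Y) OR V)) XOR Y) IFF (((X XOR U) IFF (Y IFF ((X XOR ((Y IMPLIES V) IMPLIES V)) XOR V))) IFF X)) IMPLIES (V XOR Y) = T IMPLIES F = F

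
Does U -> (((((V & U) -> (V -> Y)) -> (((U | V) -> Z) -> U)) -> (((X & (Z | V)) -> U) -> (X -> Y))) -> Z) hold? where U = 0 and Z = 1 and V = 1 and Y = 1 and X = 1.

1

V & U = 1 & 0 = 0
V -> Y = 1 -> 1 = 1
(V & U) -> (V -> Y) = 0 -> 1 = 1
U | V = 0 | 1 = 1
(U | V) -> Z = 1 -> 1 = 1
((U | V) -> Z) -> U = 1 -> 0 = 0
((V & U) -> (V -> Y)) -> (((U | V) -> Z) -> U) = 1 -> 0 = 0
Z | V = 1 | 1 = 1
X & (Z | V) = 1 & 1 = 1
(X & (Z | V)) -> U = 1 -> 0 = 0
X -> Y = 1 -> 1 = 1
((X & (Z | V)) -> U) -> (X -> Y) = 0 -> 1 = 1
(((V & U) -> (V -> Y)) -> (((U | V) -> Z) -> U)) -> (((X & (Z | V)) -> U) -> (X -> Y)) = 0 -> 1 = 1
((((V & U) -> (V -> Y)) -> (((U | V) -> Z) -> U)) -> (((X & (Z | V)) -> U) -> (X -> Y))) -> Z = 1 -> 1 = 1
U -> (((((V & U) -> (V -> Y)) -> (((U | V) -> Z) -> U)) -> (((X & (Z | V)) -> U) -> (X -> Y))) -> Z) = 0 -> 1 = 1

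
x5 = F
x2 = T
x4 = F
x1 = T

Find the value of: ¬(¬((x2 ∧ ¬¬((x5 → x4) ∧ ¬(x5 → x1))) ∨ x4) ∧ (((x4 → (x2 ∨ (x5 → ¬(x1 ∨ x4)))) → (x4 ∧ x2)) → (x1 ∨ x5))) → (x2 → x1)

x5 → x4 = F → F = T
x5 → x1 = F → T = T
¬(x5 → x1) = ¬T = F
(x5 → x4) ∧ ¬(x5 → x1) = T ∧ F = F
¬((x5 → x4) ∧ ¬(x5 → x1)) = ¬F = T
¬¬((x5 → x4) ∧ ¬(x5 → x1)) = ¬T = F
x2 ∧ ¬¬((x5 → x4) ∧ ¬(x5 → x1)) = T ∧ F = F
(x2 ∧ ¬¬((x5 → x4) ∧ ¬(x5 → x1))) ∨ x4 = F ∨ F = F
¬((x2 ∧ ¬¬((x5 → x4) ∧ ¬(x5 → x1))) ∨ x4) = ¬F = T
x1 ∨ x4 = T ∨ F = T
¬(x1 ∨ x4) = ¬T = F
x5 → ¬(x1 ∨ x4) = F → F = T
x2 ∨ (x5 → ¬(x1 ∨ x4)) = T ∨ T = T
x4 → (x2 ∨ (x5 → ¬(x1 ∨ x4))) = F → T = T
x4 ∧ x2 = F ∧ T = F
(x4 → (x2 ∨ (x5 → ¬(x1 ∨ x4)))) → (x4 ∧ x2) = T → F = F
x1 ∨ x5 = T ∨ F = T
((x4 → (x2 ∨ (x5 → ¬(x1 ∨ x4)))) → (x4 ∧ x2)) → (x1 ∨ x5) = F → T = T
¬((x2 ∧ ¬¬((x5 → x4) ∧ ¬(x5 → x1))) ∨ x4) ∧ (((x4 → (x2 ∨ (x5 → ¬(x1 ∨ x4)))) → (x4 ∧ x2)) → (x1 ∨ x5)) = T ∧ T = T
¬(¬((x2 ∧ ¬¬((x5 → x4) ∧ ¬(x5 → x1))) ∨ x4) ∧ (((x4 → (x2 ∨ (x5 → ¬(x1 ∨ x4)))) → (x4 ∧ x2)) → (x1 ∨ x5))) = ¬T = F
x2 → x1 = T → T = T
¬(¬((x2 ∧ ¬¬((x5 → x4) ∧ ¬(x5 → x1))) ∨ x4) ∧ (((x4 → (x2 ∨ (x5 → ¬(x1 ∨ x4)))) → (x4 ∧ x2)) → (x1 ∨ x5))) → (x2 → x1) = F → T = T

T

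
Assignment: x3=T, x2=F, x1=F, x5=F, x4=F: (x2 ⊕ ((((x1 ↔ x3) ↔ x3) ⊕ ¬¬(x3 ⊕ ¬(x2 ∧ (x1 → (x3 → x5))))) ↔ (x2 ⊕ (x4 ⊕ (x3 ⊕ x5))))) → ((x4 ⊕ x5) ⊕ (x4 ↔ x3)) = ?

x1 ↔ x3 = F ↔ T = F
(x1 ↔ x3) ↔ x3 = F ↔ T = F
x3 → x5 = T → F = F
x1 → (x3 → x5) = F → F = T
x2 ∧ (x1 → (x3 → x5)) = F ∧ T = F
¬(x2 ∧ (x1 → (x3 → x5))) = ¬F = T
x3 ⊕ ¬(x2 ∧ (x1 → (x3 → x5))) = T ⊕ T = F
¬(x3 ⊕ ¬(x2 ∧ (x1 → (x3 → x5)))) = ¬F = T
¬¬(x3 ⊕ ¬(x2 ∧ (x1 → (x3 → x5)))) = ¬T = F
((x1 ↔ x3) ↔ x3) ⊕ ¬¬(x3 ⊕ ¬(x2 ∧ (x1 → (x3 → x5)))) = F ⊕ F = F
x3 ⊕ x5 = T ⊕ F = T
x4 ⊕ (x3 ⊕ x5) = F ⊕ T = T
x2 ⊕ (x4 ⊕ (x3 ⊕ x5)) = F ⊕ T = T
(((x1 ↔ x3) ↔ x3) ⊕ ¬¬(x3 ⊕ ¬(x2 ∧ (x1 → (x3 → x5))))) ↔ (x2 ⊕ (x4 ⊕ (x3 ⊕ x5))) = F ↔ T = F
x2 ⊕ ((((x1 ↔ x3) ↔ x3) ⊕ ¬¬(x3 ⊕ ¬(x2 ∧ (x1 → (x3 → x5))))) ↔ (x2 ⊕ (x4 ⊕ (x3 ⊕ x5)))) = F ⊕ F = F
x4 ⊕ x5 = F ⊕ F = F
x4 ↔ x3 = F ↔ T = F
(x4 ⊕ x5) ⊕ (x4 ↔ x3) = F ⊕ F = F
(x2 ⊕ ((((x1 ↔ x3) ↔ x3) ⊕ ¬¬(x3 ⊕ ¬(x2 ∧ (x1 → (x3 → x5))))) ↔ (x2 ⊕ (x4 ⊕ (x3 ⊕ x5))))) → ((x4 ⊕ x5) ⊕ (x4 ↔ x3)) = F → F = T

T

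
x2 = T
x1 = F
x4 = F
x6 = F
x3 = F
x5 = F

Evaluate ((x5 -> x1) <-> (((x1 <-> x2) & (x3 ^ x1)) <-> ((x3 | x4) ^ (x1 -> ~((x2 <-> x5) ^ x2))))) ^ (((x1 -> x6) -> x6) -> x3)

T

x5 -> x1 = F -> F = T
x1 <-> x2 = F <-> T = F
x3 ^ x1 = F ^ F = F
(x1 <-> x2) & (x3 ^ x1) = F & F = F
x3 | x4 = F | F = F
x2 <-> x5 = T <-> F = F
(x2 <-> x5) ^ x2 = F ^ T = T
~((x2 <-> x5) ^ x2) = ~T = F
x1 -> ~((x2 <-> x5) ^ x2) = F -> F = T
(x3 | x4) ^ (x1 -> ~((x2 <-> x5) ^ x2)) = F ^ T = T
((x1 <-> x2) & (x3 ^ x1)) <-> ((x3 | x4) ^ (x1 -> ~((x2 <-> x5) ^ x2))) = F <-> T = F
(x5 -> x1) <-> (((x1 <-> x2) & (x3 ^ x1)) <-> ((x3 | x4) ^ (x1 -> ~((x2 <-> x5) ^ x2)))) = T <-> F = F
x1 -> x6 = F -> F = T
(x1 -> x6) -> x6 = T -> F = F
((x1 -> x6) -> x6) -> x3 = F -> F = T
((x5 -> x1) <-> (((x1 <-> x2) & (x3 ^ x1)) <-> ((x3 | x4) ^ (x1 -> ~((x2 <-> x5) ^ x2))))) ^ (((x1 -> x6) -> x6) -> x3) = F ^ T = T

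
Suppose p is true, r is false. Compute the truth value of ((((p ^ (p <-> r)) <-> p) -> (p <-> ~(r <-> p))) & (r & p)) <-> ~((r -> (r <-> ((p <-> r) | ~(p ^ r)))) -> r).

False

Substituting p=True, r=False:
p <-> r = True <-> False = False
p ^ (p <-> r) = True ^ False = True
(p ^ (p <-> r)) <-> p = True <-> True = True
r <-> p = False <-> True = False
~(r <-> p) = ~False = True
p <-> ~(r <-> p) = True <-> True = True
((p ^ (p <-> r)) <-> p) -> (p <-> ~(r <-> p)) = True -> True = True
r & p = False & True = False
(((p ^ (p <-> r)) <-> p) -> (p <-> ~(r <-> p))) & (r & p) = True & False = False
p <-> r = True <-> False = False
p ^ r = True ^ False = True
~(p ^ r) = ~True = False
(p <-> r) | ~(p ^ r) = False | False = False
r <-> ((p <-> r) | ~(p ^ r)) = False <-> False = True
r -> (r <-> ((p <-> r) | ~(p ^ r))) = False -> True = True
(r -> (r <-> ((p <-> r) | ~(p ^ r)))) -> r = True -> False = False
~((r -> (r <-> ((p <-> r) | ~(p ^ r)))) -> r) = ~False = True
((((p ^ (p <-> r)) <-> p) -> (p <-> ~(r <-> p))) & (r & p)) <-> ~((r -> (r <-> ((p <-> r) | ~(p ^ r)))) -> r) = False <-> True = False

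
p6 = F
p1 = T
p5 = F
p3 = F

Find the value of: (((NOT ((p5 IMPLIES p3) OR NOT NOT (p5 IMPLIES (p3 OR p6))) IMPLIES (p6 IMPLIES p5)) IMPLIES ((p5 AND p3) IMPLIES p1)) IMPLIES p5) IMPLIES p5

p5 IMPLIES p3 = F IMPLIES F = T
p3 OR p6 = F OR F = F
p5 IMPLIES (p3 OR p6) = F IMPLIES F = T
NOT (p5 IMPLIES (p3 OR p6)) = NOT T = F
NOT NOT (p5 IMPLIES (p3 OR p6)) = NOT F = T
(p5 IMPLIES p3) OR NOT NOT (p5 IMPLIES (p3 OR p6)) = T OR T = T
NOT ((p5 IMPLIES p3) OR NOT NOT (p5 IMPLIES (p3 OR p6))) = NOT T = F
p6 IMPLIES p5 = F IMPLIES F = T
NOT ((p5 IMPLIES p3) OR NOT NOT (p5 IMPLIES (p3 OR p6))) IMPLIES (p6 IMPLIES p5) = F IMPLIES T = T
p5 AND p3 = F AND F = F
(p5 AND p3) IMPLIES p1 = F IMPLIES T = T
(NOT ((p5 IMPLIES p3) OR NOT NOT (p5 IMPLIES (p3 OR p6))) IMPLIES (p6 IMPLIES p5)) IMPLIES ((p5 AND p3) IMPLIES p1) = T IMPLIES T = T
((NOT ((p5 IMPLIES p3) OR NOT NOT (p5 IMPLIES (p3 OR p6))) IMPLIES (p6 IMPLIES p5)) IMPLIES ((p5 AND p3) IMPLIES p1)) IMPLIES p5 = T IMPLIES F = F
(((NOT ((p5 IMPLIES p3) OR NOT NOT (p5 IMPLIES (p3 OR p6))) IMPLIES (p6 IMPLIES p5)) IMPLIES ((p5 AND p3) IMPLIES p1)) IMPLIES p5) IMPLIES p5 = F IMPLIES F = T

T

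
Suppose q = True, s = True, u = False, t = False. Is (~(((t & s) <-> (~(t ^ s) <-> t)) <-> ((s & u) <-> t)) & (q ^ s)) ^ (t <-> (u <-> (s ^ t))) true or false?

t & s = False & True = False
t ^ s = False ^ True = True
~(t ^ s) = ~True = False
~(t ^ s) <-> t = False <-> False = True
(t & s) <-> (~(t ^ s) <-> t) = False <-> True = False
s & u = True & False = False
(s & u) <-> t = False <-> False = True
((t & s) <-> (~(t ^ s) <-> t)) <-> ((s & u) <-> t) = False <-> True = False
~(((t & s) <-> (~(t ^ s) <-> t)) <-> ((s & u) <-> t)) = ~False = True
q ^ s = True ^ True = False
~(((t & s) <-> (~(t ^ s) <-> t)) <-> ((s & u) <-> t)) & (q ^ s) = True & False = False
s ^ t = True ^ False = True
u <-> (s ^ t) = False <-> True = False
t <-> (u <-> (s ^ t)) = False <-> False = True
(~(((t & s) <-> (~(t ^ s) <-> t)) <-> ((s & u) <-> t)) & (q ^ s)) ^ (t <-> (u <-> (s ^ t))) = False ^ True = True

True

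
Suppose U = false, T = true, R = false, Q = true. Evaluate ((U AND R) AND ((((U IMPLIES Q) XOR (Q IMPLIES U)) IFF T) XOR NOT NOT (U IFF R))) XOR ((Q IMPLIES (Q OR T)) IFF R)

Substituting U=false, T=true, R=false, Q=true:
U AND R = false AND false = false
U IMPLIES Q = false IMPLIES true = true
Q IMPLIES U = true IMPLIES false = false
(U IMPLIES Q) XOR (Q IMPLIES U) = true XOR false = true
((U IMPLIES Q) XOR (Q IMPLIES U)) IFF T = true IFF true = true
U IFF R = false IFF false = true
NOT (U IFF R) = NOT true = false
NOT NOT (U IFF R) = NOT false = true
(((U IMPLIES Q) XOR (Q IMPLIES U)) IFF T) XOR NOT NOT (U IFF R) = true XOR true = false
(U AND R) AND ((((U IMPLIES Q) XOR (Q IMPLIES U)) IFF T) XOR NOT NOT (U IFF R)) = false AND false = false
Q OR T = true OR true = true
Q IMPLIES (Q OR T) = true IMPLIES true = true
(Q IMPLIES (Q OR T)) IFF R = true IFF false = false
((U AND R) AND ((((U IMPLIES Q) XOR (Q IMPLIES U)) IFF T) XOR NOT NOT (U IFF R))) XOR ((Q IMPLIES (Q OR T)) IFF R) = false XOR false = false

false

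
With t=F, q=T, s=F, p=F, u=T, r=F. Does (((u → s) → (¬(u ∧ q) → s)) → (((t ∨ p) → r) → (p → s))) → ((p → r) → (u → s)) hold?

u → s = T → F = F
u ∧ q = T ∧ T = T
¬(u ∧ q) = ¬T = F
¬(u ∧ q) → s = F → F = T
(u → s) → (¬(u ∧ q) → s) = F → T = T
t ∨ p = F ∨ F = F
(t ∨ p) → r = F → F = T
p → s = F → F = T
((t ∨ p) → r) → (p → s) = T → T = T
((u → s) → (¬(u ∧ q) → s)) → (((t ∨ p) → r) → (p → s)) = T → T = T
p → r = F → F = T
u → s = T → F = F
(p → r) → (u → s) = T → F = F
(((u → s) → (¬(u ∧ q) → s)) → (((t ∨ p) → r) → (p → s))) → ((p → r) → (u → s)) = T → F = F

F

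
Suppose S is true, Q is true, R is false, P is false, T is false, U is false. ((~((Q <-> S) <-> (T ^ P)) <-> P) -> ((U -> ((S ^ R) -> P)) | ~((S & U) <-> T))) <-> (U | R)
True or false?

False

Substituting S=True, Q=True, R=False, P=False, T=False, U=False:
Q <-> S = True <-> True = True
T ^ P = False ^ False = False
(Q <-> S) <-> (T ^ P) = True <-> False = False
~((Q <-> S) <-> (T ^ P)) = ~False = True
~((Q <-> S) <-> (T ^ P)) <-> P = True <-> False = False
S ^ R = True ^ False = True
(S ^ R) -> P = True -> False = False
U -> ((S ^ R) -> P) = False -> False = True
S & U = True & False = False
(S & U) <-> T = False <-> False = True
~((S & U) <-> T) = ~True = False
(U -> ((S ^ R) -> P)) | ~((S & U) <-> T) = True | False = True
(~((Q <-> S) <-> (T ^ P)) <-> P) -> ((U -> ((S ^ R) -> P)) | ~((S & U) <-> T)) = False -> True = True
U | R = False | False = False
((~((Q <-> S) <-> (T ^ P)) <-> P) -> ((U -> ((S ^ R) -> P)) | ~((S & U) <-> T))) <-> (U | R) = True <-> False = False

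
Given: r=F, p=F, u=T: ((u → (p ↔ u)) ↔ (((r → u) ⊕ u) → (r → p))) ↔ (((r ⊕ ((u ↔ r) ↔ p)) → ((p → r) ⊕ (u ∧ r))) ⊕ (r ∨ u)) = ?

p ↔ u = F ↔ T = F
u → (p ↔ u) = T → F = F
r → u = F → T = T
(r → u) ⊕ u = T ⊕ T = F
r → p = F → F = T
((r → u) ⊕ u) → (r → p) = F → T = T
(u → (p ↔ u)) ↔ (((r → u) ⊕ u) → (r → p)) = F ↔ T = F
u ↔ r = T ↔ F = F
(u ↔ r) ↔ p = F ↔ F = T
r ⊕ ((u ↔ r) ↔ p) = F ⊕ T = T
p → r = F → F = T
u ∧ r = T ∧ F = F
(p → r) ⊕ (u ∧ r) = T ⊕ F = T
(r ⊕ ((u ↔ r) ↔ p)) → ((p → r) ⊕ (u ∧ r)) = T → T = T
r ∨ u = F ∨ T = T
((r ⊕ ((u ↔ r) ↔ p)) → ((p → r) ⊕ (u ∧ r))) ⊕ (r ∨ u) = T ⊕ T = F
((u → (p ↔ u)) ↔ (((r → u) ⊕ u) → (r → p))) ↔ (((r ⊕ ((u ↔ r) ↔ p)) → ((p → r) ⊕ (u ∧ r))) ⊕ (r ∨ u)) = F ↔ F = T

T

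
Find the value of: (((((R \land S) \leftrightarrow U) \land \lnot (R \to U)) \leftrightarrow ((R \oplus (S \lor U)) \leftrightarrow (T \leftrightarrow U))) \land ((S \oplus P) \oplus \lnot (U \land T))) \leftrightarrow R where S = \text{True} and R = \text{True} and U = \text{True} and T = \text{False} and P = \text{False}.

R \land S = \text{True} \land \text{True} = \text{True}
(R \land S) \leftrightarrow U = \text{True} \leftrightarrow \text{True} = \text{True}
R \to U = \text{True} \to \text{True} = \text{True}
\lnot (R \to U) = \lnot \text{True} = \text{False}
((R \land S) \leftrightarrow U) \land \lnot (R \to U) = \text{True} \land \text{False} = \text{False}
S \lor U = \text{True} \lor \text{True} = \text{True}
R \oplus (S \lor U) = \text{True} \oplus \text{True} = \text{False}
T \leftrightarrow U = \text{False} \leftrightarrow \text{True} = \text{False}
(R \oplus (S \lor U)) \leftrightarrow (T \leftrightarrow U) = \text{False} \leftrightarrow \text{False} = \text{True}
(((R \land S) \leftrightarrow U) \land \lnot (R \to U)) \leftrightarrow ((R \oplus (S \lor U)) \leftrightarrow (T \leftrightarrow U)) = \text{False} \leftrightarrow \text{True} = \text{False}
S \oplus P = \text{True} \oplus \text{False} = \text{True}
U \land T = \text{True} \land \text{False} = \text{False}
\lnot (U \land T) = \lnot \text{False} = \text{True}
(S \oplus P) \oplus \lnot (U \land T) = \text{True} \oplus \text{True} = \text{False}
((((R \land S) \leftrightarrow U) \land \lnot (R \to U)) \leftrightarrow ((R \oplus (S \lor U)) \leftrightarrow (T \leftrightarrow U))) \land ((S \oplus P) \oplus \lnot (U \land T)) = \text{False} \land \text{False} = \text{False}
(((((R \land S) \leftrightarrow U) \land \lnot (R \to U)) \leftrightarrow ((R \oplus (S \lor U)) \leftrightarrow (T \leftrightarrow U))) \land ((S \oplus P) \oplus \lnot (U \land T))) \leftrightarrow R = \text{False} \leftrightarrow \text{True} = \text{False}

\text{False}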